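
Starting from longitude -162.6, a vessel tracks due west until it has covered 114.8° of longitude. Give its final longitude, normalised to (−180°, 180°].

+82.6°

Start at -162.6°; shift −114.8° → -277.4°.
-277.4° lies outside (−180°, 180°]; add 360° → +82.6°.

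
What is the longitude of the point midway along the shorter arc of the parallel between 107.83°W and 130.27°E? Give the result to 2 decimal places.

168.78°W

Signed shortest Δλ from -107.83° to +130.27° is -121.90°.
Midpoint longitude = -107.83° + (-121.90°)/2 = -107.83° − 60.95° = -168.78°.
(The naïve average (-107.83 + +130.27)/2 = 11.22° is on the wrong side of the globe.)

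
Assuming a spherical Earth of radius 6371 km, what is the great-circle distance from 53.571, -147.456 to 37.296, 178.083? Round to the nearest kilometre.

Δλ = 178.083 − -147.456 = 325.539°; wrapped into (−180°, 180°]: -34.461°.
Δφ = 37.296 − 53.571 = -16.275°.
a = sin²(Δφ/2) + cos φ₁ · cos φ₂ · sin²(Δλ/2) = 0.061486.
c = 2·atan2(√a, √(1−a)) = 0.50116 rad → d = 6371·c ≈ 3192.87 km.

3193 km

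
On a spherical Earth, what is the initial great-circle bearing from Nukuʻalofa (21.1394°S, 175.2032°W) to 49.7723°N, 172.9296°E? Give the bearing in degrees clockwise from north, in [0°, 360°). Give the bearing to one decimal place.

Δλ = 172.9296 − -175.2032 = 348.1328°; wrapped into (−180°, 180°]: -11.8672°.
θ = atan2( sin Δλ · cos φ₂ , cos φ₁ · sin φ₂ − sin φ₁ · cos φ₂ · cos Δλ )
  = atan2(-0.13281, 0.94004) = -8.042° → normalised to [0°, 360°): 351.958°.

352.0°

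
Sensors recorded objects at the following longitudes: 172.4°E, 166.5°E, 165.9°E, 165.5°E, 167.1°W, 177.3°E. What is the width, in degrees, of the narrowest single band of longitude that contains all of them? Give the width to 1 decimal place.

27.4°

Sort the longitudes: -167.1°, +165.5°, +165.9°, +166.5°, +172.4°, +177.3°.
Eastward gaps between consecutive values (wrapping around): 332.6°, 0.4°, 0.6°, 5.9°, 4.9°, 15.6°.
Largest gap = 332.6° ⇒ minimal covering band is its complement: 360° − 332.6° = 27.4°.
Band runs from +165.5° eastward to -167.1°, crossing the antimeridian.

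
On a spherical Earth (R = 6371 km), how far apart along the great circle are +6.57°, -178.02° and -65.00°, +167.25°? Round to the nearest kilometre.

8051 km

Δλ = 167.25 − -178.02 = 345.27°; wrapped into (−180°, 180°]: -14.73°.
Δφ = -65.00 − 6.57 = -71.57°.
a = sin²(Δφ/2) + cos φ₁ · cos φ₂ · sin²(Δλ/2) = 0.348826.
c = 2·atan2(√a, √(1−a)) = 1.26364 rad → d = 6371·c ≈ 8050.66 km.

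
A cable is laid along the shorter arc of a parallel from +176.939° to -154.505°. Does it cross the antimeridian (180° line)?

Naïve |-154.505 − 176.939| = 331.444° > 180°, so the shorter arc goes the other way round — across 180°.
Signed shortest Δλ = ((-154.505 − 176.939 + 180) mod 360) − 180 = 28.556°.
Going east by 28.556° from +176.939° passes through 180° before reaching -154.505°.

Yes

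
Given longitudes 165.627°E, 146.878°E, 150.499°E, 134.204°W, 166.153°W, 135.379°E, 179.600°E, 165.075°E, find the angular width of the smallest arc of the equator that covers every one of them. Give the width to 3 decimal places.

90.417°

Sort the longitudes: -166.153°, -134.204°, +135.379°, +146.878°, +150.499°, +165.075°, +165.627°, +179.600°.
Eastward gaps between consecutive values (wrapping around): 31.949°, 269.583°, 11.499°, 3.621°, 14.576°, 0.552°, 13.973°, 14.247°.
Largest gap = 269.583° ⇒ minimal covering band is its complement: 360° − 269.583° = 90.417°.
Band runs from +135.379° eastward to -134.204°, crossing the antimeridian.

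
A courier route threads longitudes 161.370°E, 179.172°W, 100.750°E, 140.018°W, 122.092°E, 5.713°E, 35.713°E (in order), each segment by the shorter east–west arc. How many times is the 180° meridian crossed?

4

Leg 1: +161.370° → -179.172°, shortest Δλ = 19.458° (east) — crosses 180°.
Leg 2: -179.172° → +100.750°, shortest Δλ = -80.078° (west) — crosses 180°.
Leg 3: +100.750° → -140.018°, shortest Δλ = 119.232° (east) — crosses 180°.
Leg 4: -140.018° → +122.092°, shortest Δλ = -97.89° (west) — crosses 180°.
Leg 5: +122.092° → +5.713°, shortest Δλ = -116.379° (west) — does not cross 180°.
Leg 6: +5.713° → +35.713°, shortest Δλ = 30.0° (east) — does not cross 180°.
Total crossings: 4.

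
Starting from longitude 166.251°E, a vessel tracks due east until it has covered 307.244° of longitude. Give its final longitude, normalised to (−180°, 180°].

Start at +166.251°; shift +307.244° → +473.495°.
+473.495° lies outside (−180°, 180°]; subtract 360° → +113.495°.

113.495°E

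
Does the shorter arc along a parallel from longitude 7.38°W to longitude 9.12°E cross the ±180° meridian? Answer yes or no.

Signed shortest Δλ = ((9.12 − -7.38 + 180) mod 360) − 180 = 16.5°.
Going east by 16.5° from -7.38° reaches +9.12° without touching 180°.

No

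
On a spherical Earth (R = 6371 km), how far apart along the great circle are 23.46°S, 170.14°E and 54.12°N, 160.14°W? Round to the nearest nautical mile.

4905 nmi

Δλ = -160.14 − 170.14 = -330.28°; wrapped into (−180°, 180°]: 29.72°.
Δφ = 54.12 − -23.46 = 77.58°.
a = sin²(Δφ/2) + cos φ₁ · cos φ₂ · sin²(Δλ/2) = 0.427823.
c = 2·atan2(√a, √(1−a)) = 1.42594 rad → d = 6371·c ≈ 9084.64 km ≈ 4905.31 nmi.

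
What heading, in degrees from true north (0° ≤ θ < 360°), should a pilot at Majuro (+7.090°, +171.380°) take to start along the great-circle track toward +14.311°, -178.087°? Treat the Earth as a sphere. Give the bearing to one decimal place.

54.2°

Δλ = -178.087 − 171.380 = -349.467°; wrapped into (−180°, 180°]: 10.533°.
θ = atan2( sin Δλ · cos φ₂ , cos φ₁ · sin φ₂ − sin φ₁ · cos φ₂ · cos Δλ )
  = atan2(0.17713, 0.12771) = 54.208° → normalised to [0°, 360°): 54.208°.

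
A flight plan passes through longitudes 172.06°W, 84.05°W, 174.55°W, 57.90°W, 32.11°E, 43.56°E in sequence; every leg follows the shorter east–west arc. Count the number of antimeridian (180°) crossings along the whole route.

Leg 1: -172.06° → -84.05°, shortest Δλ = 88.01° (east) — does not cross 180°.
Leg 2: -84.05° → -174.55°, shortest Δλ = -90.5° (west) — does not cross 180°.
Leg 3: -174.55° → -57.90°, shortest Δλ = 116.65° (east) — does not cross 180°.
Leg 4: -57.90° → +32.11°, shortest Δλ = 90.01° (east) — does not cross 180°.
Leg 5: +32.11° → +43.56°, shortest Δλ = 11.45° (east) — does not cross 180°.
Total crossings: 0.

0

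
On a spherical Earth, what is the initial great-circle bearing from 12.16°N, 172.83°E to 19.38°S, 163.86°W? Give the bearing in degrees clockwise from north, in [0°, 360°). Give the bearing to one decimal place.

143.6°

Δλ = -163.86 − 172.83 = -336.69°; wrapped into (−180°, 180°]: 23.31°.
θ = atan2( sin Δλ · cos φ₂ , cos φ₁ · sin φ₂ − sin φ₁ · cos φ₂ · cos Δλ )
  = atan2(0.37328, -0.50687) = 143.630° → normalised to [0°, 360°): 143.630°.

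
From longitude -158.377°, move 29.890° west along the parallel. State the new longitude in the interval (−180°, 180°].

+171.733°

Start at -158.377°; shift −29.890° → -188.267°.
-188.267° lies outside (−180°, 180°]; add 360° → +171.733°.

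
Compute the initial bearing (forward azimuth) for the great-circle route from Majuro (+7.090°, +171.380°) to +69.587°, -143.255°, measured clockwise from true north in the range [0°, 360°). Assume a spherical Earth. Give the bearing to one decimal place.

Δλ = -143.255 − 171.380 = -314.635°; wrapped into (−180°, 180°]: 45.365°.
θ = atan2( sin Δλ · cos φ₂ , cos φ₁ · sin φ₂ − sin φ₁ · cos φ₂ · cos Δλ )
  = atan2(0.24819, 0.89979) = 15.421° → normalised to [0°, 360°): 15.421°.

15.4°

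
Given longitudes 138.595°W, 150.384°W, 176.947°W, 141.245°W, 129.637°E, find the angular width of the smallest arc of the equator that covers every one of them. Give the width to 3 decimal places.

Sort the longitudes: -176.947°, -150.384°, -141.245°, -138.595°, +129.637°.
Eastward gaps between consecutive values (wrapping around): 26.563°, 9.139°, 2.650°, 268.232°, 53.416°.
Largest gap = 268.232° ⇒ minimal covering band is its complement: 360° − 268.232° = 91.768°.
Band runs from +129.637° eastward to -138.595°, crossing the antimeridian.

91.768°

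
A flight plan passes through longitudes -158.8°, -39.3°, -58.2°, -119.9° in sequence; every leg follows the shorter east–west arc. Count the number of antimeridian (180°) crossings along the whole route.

0

Leg 1: -158.8° → -39.3°, shortest Δλ = 119.5° (east) — does not cross 180°.
Leg 2: -39.3° → -58.2°, shortest Δλ = -18.9° (west) — does not cross 180°.
Leg 3: -58.2° → -119.9°, shortest Δλ = -61.7° (west) — does not cross 180°.
Total crossings: 0.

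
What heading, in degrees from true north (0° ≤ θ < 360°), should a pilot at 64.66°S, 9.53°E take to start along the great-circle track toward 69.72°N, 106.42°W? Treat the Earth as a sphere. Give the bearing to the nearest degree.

310°

Δλ = -106.42 − 9.53 = -115.95°.
θ = atan2( sin Δλ · cos φ₂ , cos φ₁ · sin φ₂ − sin φ₁ · cos φ₂ · cos Δλ )
  = atan2(-0.31166, 0.26438) = -49.692° → normalised to [0°, 360°): 310.308°.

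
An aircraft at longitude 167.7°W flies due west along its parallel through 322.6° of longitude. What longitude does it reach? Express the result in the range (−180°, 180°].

130.3°W

Start at -167.7°; shift −322.6° → -490.3°.
-490.3° lies outside (−180°, 180°]; add 360° → -130.3°.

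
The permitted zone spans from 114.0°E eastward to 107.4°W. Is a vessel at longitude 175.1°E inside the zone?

Band width going east from +114.0° to -107.4°: ((-107.4 − 114.0) mod 360) = 138.6°.
Offset of +175.1° east of the west edge: ((175.1 − 114.0) mod 360) = 61.1°.
61.1° ≤ 138.6° ⇒ inside.

Yes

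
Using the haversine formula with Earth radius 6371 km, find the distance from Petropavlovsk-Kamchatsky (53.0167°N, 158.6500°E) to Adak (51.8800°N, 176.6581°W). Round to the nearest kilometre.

Δλ = -176.6581 − 158.6500 = -335.3081°; wrapped into (−180°, 180°]: 24.6919°.
Δφ = 51.8800 − 53.0167 = -1.1367°.
a = sin²(Δφ/2) + cos φ₁ · cos φ₂ · sin²(Δλ/2) = 0.017076.
c = 2·atan2(√a, √(1−a)) = 0.26210 rad → d = 6371·c ≈ 1669.83 km.

1670 km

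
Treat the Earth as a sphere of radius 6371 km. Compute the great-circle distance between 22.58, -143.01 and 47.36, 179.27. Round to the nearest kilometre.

4336 km

Δλ = 179.27 − -143.01 = 322.28°; wrapped into (−180°, 180°]: -37.72°.
Δφ = 47.36 − 22.58 = 24.78°.
a = sin²(Δφ/2) + cos φ₁ · cos φ₂ · sin²(Δλ/2) = 0.111396.
c = 2·atan2(√a, √(1−a)) = 0.68058 rad → d = 6371·c ≈ 4335.97 km.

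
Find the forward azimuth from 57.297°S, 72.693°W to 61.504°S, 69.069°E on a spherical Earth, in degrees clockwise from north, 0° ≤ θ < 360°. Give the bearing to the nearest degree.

160°

Δλ = 69.069 − -72.693 = 141.762°.
θ = atan2( sin Δλ · cos φ₂ , cos φ₁ · sin φ₂ − sin φ₁ · cos φ₂ · cos Δλ )
  = atan2(0.29529, -0.79016) = 159.509° → normalised to [0°, 360°): 159.509°.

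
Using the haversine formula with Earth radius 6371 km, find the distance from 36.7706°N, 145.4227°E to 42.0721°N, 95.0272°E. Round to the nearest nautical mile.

Δλ = 95.0272 − 145.4227 = -50.3955°.
Δφ = 42.0721 − 36.7706 = 5.3015°.
a = sin²(Δφ/2) + cos φ₁ · cos φ₂ · sin²(Δλ/2) = 0.109917.
c = 2·atan2(√a, √(1−a)) = 0.67587 rad → d = 6371·c ≈ 4305.94 km ≈ 2325.02 nmi.

2325 nmi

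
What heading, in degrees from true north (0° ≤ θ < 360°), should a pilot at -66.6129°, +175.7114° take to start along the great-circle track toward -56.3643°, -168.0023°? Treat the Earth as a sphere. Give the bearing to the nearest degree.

45°

Δλ = -168.0023 − 175.7114 = -343.7137°; wrapped into (−180°, 180°]: 16.2863°.
θ = atan2( sin Δλ · cos φ₂ , cos φ₁ · sin φ₂ − sin φ₁ · cos φ₂ · cos Δλ )
  = atan2(0.15534, 0.15752) = 44.601° → normalised to [0°, 360°): 44.601°.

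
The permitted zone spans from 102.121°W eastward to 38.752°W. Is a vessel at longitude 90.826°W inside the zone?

Band width going east from -102.121° to -38.752°: ((-38.752 − -102.121) mod 360) = 63.369°.
Offset of -90.826° east of the west edge: ((-90.826 − -102.121) mod 360) = 11.295°.
11.295° ≤ 63.369° ⇒ inside.

Yes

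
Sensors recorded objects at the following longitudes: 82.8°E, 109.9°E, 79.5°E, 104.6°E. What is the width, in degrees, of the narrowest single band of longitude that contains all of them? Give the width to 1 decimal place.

30.4°

Sort the longitudes: +79.5°, +82.8°, +104.6°, +109.9°.
Eastward gaps between consecutive values (wrapping around): 3.3°, 21.8°, 5.3°, 329.6°.
Largest gap = 329.6° ⇒ minimal covering band is its complement: 360° − 329.6° = 30.4°.
Band runs from +79.5° eastward to +109.9°.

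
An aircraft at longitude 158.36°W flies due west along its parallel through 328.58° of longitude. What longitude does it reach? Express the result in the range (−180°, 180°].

Start at -158.36°; shift −328.58° → -486.94°.
-486.94° lies outside (−180°, 180°]; add 360° → -126.94°.

126.94°W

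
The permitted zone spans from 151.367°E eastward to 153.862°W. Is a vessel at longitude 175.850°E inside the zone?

Yes

Band width going east from +151.367° to -153.862°: ((-153.862 − 151.367) mod 360) = 54.771°.
Offset of +175.850° east of the west edge: ((175.850 − 151.367) mod 360) = 24.483°.
24.483° ≤ 54.771° ⇒ inside.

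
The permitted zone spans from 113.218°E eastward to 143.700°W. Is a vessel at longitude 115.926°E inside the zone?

Band width going east from +113.218° to -143.700°: ((-143.700 − 113.218) mod 360) = 103.082°.
Offset of +115.926° east of the west edge: ((115.926 − 113.218) mod 360) = 2.708°.
2.708° ≤ 103.082° ⇒ inside.

Yes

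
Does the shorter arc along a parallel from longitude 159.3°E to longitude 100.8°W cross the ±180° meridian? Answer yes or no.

Naïve |-100.8 − 159.3| = 260.1° > 180°, so the shorter arc goes the other way round — across 180°.
Signed shortest Δλ = ((-100.8 − 159.3 + 180) mod 360) − 180 = 99.9°.
Going east by 99.9° from +159.3° passes through 180° before reaching -100.8°.

Yes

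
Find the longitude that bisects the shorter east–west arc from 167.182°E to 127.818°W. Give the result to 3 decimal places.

Signed shortest Δλ from +167.182° to -127.818° is +65.000°.
Midpoint longitude = +167.182° + (+65.000°)/2 = +167.182° + 32.500° = +199.682°.
Normalise into (−180°, 180°]: -160.318°.
(The naïve average (+167.182 + -127.818)/2 = 19.682° is on the wrong side of the globe.)

160.318°W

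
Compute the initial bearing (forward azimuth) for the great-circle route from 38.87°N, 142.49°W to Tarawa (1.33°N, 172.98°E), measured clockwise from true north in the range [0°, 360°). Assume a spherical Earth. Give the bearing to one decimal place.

Δλ = 172.98 − -142.49 = 315.47°; wrapped into (−180°, 180°]: -44.53°.
θ = atan2( sin Δλ · cos φ₂ , cos φ₁ · sin φ₂ − sin φ₁ · cos φ₂ · cos Δλ )
  = atan2(-0.70109, -0.42918) = -121.473° → normalised to [0°, 360°): 238.527°.

238.5°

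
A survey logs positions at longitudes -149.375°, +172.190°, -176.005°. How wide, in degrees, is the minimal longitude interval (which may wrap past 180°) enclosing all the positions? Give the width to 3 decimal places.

Sort the longitudes: -176.005°, -149.375°, +172.190°.
Eastward gaps between consecutive values (wrapping around): 26.630°, 321.565°, 11.805°.
Largest gap = 321.565° ⇒ minimal covering band is its complement: 360° − 321.565° = 38.435°.
Band runs from +172.190° eastward to -149.375°, crossing the antimeridian.

38.435°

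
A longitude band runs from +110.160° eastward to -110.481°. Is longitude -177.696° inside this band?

Yes

Band width going east from +110.160° to -110.481°: ((-110.481 − 110.160) mod 360) = 139.359°.
Offset of -177.696° east of the west edge: ((-177.696 − 110.160) mod 360) = 72.144°.
72.144° ≤ 139.359° ⇒ inside.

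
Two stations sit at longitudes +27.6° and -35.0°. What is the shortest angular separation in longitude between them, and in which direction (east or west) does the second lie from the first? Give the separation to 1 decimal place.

62.6° west

Raw difference: -35.0 − 27.6 = -62.6°.
Normalise into (−180°, 180°]: -62.6° stays -62.6°.
Negative ⇒ the second point lies to the west; separation 62.6°.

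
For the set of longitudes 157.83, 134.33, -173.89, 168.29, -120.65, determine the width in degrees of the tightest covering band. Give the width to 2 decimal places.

105.02°

Sort the longitudes: -173.89°, -120.65°, +134.33°, +157.83°, +168.29°.
Eastward gaps between consecutive values (wrapping around): 53.24°, 254.98°, 23.50°, 10.46°, 17.82°.
Largest gap = 254.98° ⇒ minimal covering band is its complement: 360° − 254.98° = 105.02°.
Band runs from +134.33° eastward to -120.65°, crossing the antimeridian.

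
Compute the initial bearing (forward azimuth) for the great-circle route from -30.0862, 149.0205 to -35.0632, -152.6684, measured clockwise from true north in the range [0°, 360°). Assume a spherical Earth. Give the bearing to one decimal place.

Δλ = -152.6684 − 149.0205 = -301.6889°; wrapped into (−180°, 180°]: 58.3111°.
θ = atan2( sin Δλ · cos φ₂ , cos φ₁ · sin φ₂ − sin φ₁ · cos φ₂ · cos Δλ )
  = atan2(0.69649, -0.28153) = 112.010° → normalised to [0°, 360°): 112.010°.

112.0°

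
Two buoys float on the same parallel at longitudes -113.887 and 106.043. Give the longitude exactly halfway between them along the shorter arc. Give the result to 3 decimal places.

Signed shortest Δλ from -113.887° to +106.043° is -140.070°.
Midpoint longitude = -113.887° + (-140.070°)/2 = -113.887° − 70.035° = -183.922°.
Normalise into (−180°, 180°]: +176.078°.
(The naïve average (-113.887 + +106.043)/2 = -3.922° is on the wrong side of the globe.)

+176.078°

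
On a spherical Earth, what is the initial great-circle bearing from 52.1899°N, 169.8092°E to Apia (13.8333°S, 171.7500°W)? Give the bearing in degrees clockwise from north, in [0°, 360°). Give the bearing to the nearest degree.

161°

Δλ = -171.7500 − 169.8092 = -341.5592°; wrapped into (−180°, 180°]: 18.4408°.
θ = atan2( sin Δλ · cos φ₂ , cos φ₁ · sin φ₂ − sin φ₁ · cos φ₂ · cos Δλ )
  = atan2(0.30715, -0.87432) = 160.644° → normalised to [0°, 360°): 160.644°.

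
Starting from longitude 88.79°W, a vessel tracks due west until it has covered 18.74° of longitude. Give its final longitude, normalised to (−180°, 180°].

Start at -88.79°; shift −18.74° → -107.53°.
-107.53° already lies in (−180°, 180°].

107.53°W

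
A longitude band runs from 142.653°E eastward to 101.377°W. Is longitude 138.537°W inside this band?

Band width going east from +142.653° to -101.377°: ((-101.377 − 142.653) mod 360) = 115.970°.
Offset of -138.537° east of the west edge: ((-138.537 − 142.653) mod 360) = 78.810°.
78.810° ≤ 115.970° ⇒ inside.

Yes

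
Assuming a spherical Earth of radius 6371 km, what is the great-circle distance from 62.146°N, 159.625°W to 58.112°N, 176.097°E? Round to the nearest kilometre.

1408 km

Δλ = 176.097 − -159.625 = 335.722°; wrapped into (−180°, 180°]: -24.278°.
Δφ = 58.112 − 62.146 = -4.034°.
a = sin²(Δφ/2) + cos φ₁ · cos φ₂ · sin²(Δλ/2) = 0.012153.
c = 2·atan2(√a, √(1−a)) = 0.22093 rad → d = 6371·c ≈ 1407.53 km.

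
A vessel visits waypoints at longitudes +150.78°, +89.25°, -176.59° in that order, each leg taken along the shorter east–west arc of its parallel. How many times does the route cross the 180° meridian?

Leg 1: +150.78° → +89.25°, shortest Δλ = -61.53° (west) — does not cross 180°.
Leg 2: +89.25° → -176.59°, shortest Δλ = 94.16° (east) — crosses 180°.
Total crossings: 1.

1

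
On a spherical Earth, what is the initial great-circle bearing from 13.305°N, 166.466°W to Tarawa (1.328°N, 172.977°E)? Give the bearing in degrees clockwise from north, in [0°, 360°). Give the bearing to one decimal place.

Δλ = 172.977 − -166.466 = 339.443°; wrapped into (−180°, 180°]: -20.557°.
θ = atan2( sin Δλ · cos φ₂ , cos φ₁ · sin φ₂ − sin φ₁ · cos φ₂ · cos Δλ )
  = atan2(-0.35104, -0.19287) = -118.785° → normalised to [0°, 360°): 241.215°.

241.2°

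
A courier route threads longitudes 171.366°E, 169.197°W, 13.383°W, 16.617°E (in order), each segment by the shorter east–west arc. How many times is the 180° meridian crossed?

Leg 1: +171.366° → -169.197°, shortest Δλ = 19.437° (east) — crosses 180°.
Leg 2: -169.197° → -13.383°, shortest Δλ = 155.814° (east) — does not cross 180°.
Leg 3: -13.383° → +16.617°, shortest Δλ = 30.0° (east) — does not cross 180°.
Total crossings: 1.

1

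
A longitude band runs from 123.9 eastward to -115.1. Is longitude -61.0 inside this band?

Band width going east from +123.9° to -115.1°: ((-115.1 − 123.9) mod 360) = 121.0°.
Offset of -61.0° east of the west edge: ((-61.0 − 123.9) mod 360) = 175.1°.
175.1° > 121.0° ⇒ outside.

No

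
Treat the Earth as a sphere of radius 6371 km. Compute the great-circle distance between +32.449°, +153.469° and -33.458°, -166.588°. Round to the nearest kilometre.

8437 km

Δλ = -166.588 − 153.469 = -320.057°; wrapped into (−180°, 180°]: 39.943°.
Δφ = -33.458 − 32.449 = -65.907°.
a = sin²(Δφ/2) + cos φ₁ · cos φ₂ · sin²(Δλ/2) = 0.378022.
c = 2·atan2(√a, √(1−a)) = 1.32435 rad → d = 6371·c ≈ 8437.45 km.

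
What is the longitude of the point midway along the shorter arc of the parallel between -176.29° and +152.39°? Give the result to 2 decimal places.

+168.05°

Signed shortest Δλ from -176.29° to +152.39° is -31.32°.
Midpoint longitude = -176.29° + (-31.32°)/2 = -176.29° − 15.66° = -191.95°.
Normalise into (−180°, 180°]: +168.05°.
(The naïve average (-176.29 + +152.39)/2 = -11.95° is on the wrong side of the globe.)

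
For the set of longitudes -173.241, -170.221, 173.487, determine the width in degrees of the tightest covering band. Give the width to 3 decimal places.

Sort the longitudes: -173.241°, -170.221°, +173.487°.
Eastward gaps between consecutive values (wrapping around): 3.020°, 343.708°, 13.272°.
Largest gap = 343.708° ⇒ minimal covering band is its complement: 360° − 343.708° = 16.292°.
Band runs from +173.487° eastward to -170.221°, crossing the antimeridian.

16.292°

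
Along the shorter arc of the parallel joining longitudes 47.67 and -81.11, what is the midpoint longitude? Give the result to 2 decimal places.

Signed shortest Δλ from +47.67° to -81.11° is -128.78°.
Midpoint longitude = +47.67° + (-128.78°)/2 = +47.67° − 64.39° = -16.72°.

-16.72°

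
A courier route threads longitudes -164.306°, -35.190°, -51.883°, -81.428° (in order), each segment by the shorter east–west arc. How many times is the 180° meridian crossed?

0

Leg 1: -164.306° → -35.190°, shortest Δλ = 129.116° (east) — does not cross 180°.
Leg 2: -35.190° → -51.883°, shortest Δλ = -16.693° (west) — does not cross 180°.
Leg 3: -51.883° → -81.428°, shortest Δλ = -29.545° (west) — does not cross 180°.
Total crossings: 0.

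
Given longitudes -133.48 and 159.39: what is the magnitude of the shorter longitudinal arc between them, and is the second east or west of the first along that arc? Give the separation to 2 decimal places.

67.13° west

Raw difference: 159.39 − -133.48 = 292.87°.
Normalise into (−180°, 180°]: 292.87° − 360° = -67.13°.
Negative ⇒ the second point lies to the west; separation 67.13°.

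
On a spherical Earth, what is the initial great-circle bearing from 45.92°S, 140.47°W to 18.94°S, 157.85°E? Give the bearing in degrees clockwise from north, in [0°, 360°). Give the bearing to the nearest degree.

277°

Δλ = 157.85 − -140.47 = 298.32°; wrapped into (−180°, 180°]: -61.68°.
θ = atan2( sin Δλ · cos φ₂ , cos φ₁ · sin φ₂ − sin φ₁ · cos φ₂ · cos Δλ )
  = atan2(-0.83265, 0.09654) = -83.386° → normalised to [0°, 360°): 276.614°.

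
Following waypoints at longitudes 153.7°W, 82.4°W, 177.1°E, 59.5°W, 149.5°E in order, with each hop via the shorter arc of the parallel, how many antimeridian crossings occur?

3

Leg 1: -153.7° → -82.4°, shortest Δλ = 71.3° (east) — does not cross 180°.
Leg 2: -82.4° → +177.1°, shortest Δλ = -100.5° (west) — crosses 180°.
Leg 3: +177.1° → -59.5°, shortest Δλ = 123.4° (east) — crosses 180°.
Leg 4: -59.5° → +149.5°, shortest Δλ = -151.0° (west) — crosses 180°.
Total crossings: 3.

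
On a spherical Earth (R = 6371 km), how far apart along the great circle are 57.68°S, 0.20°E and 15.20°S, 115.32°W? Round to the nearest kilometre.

10012 km

Δλ = -115.32 − 0.20 = -115.52°.
Δφ = -15.20 − -57.68 = 42.48°.
a = sin²(Δφ/2) + cos φ₁ · cos φ₂ · sin²(Δλ/2) = 0.500356.
c = 2·atan2(√a, √(1−a)) = 1.57151 rad → d = 6371·c ≈ 10012.08 km.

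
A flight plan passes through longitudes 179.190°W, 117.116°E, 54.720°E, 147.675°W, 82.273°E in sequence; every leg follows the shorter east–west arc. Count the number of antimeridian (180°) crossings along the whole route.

Leg 1: -179.190° → +117.116°, shortest Δλ = -63.694° (west) — crosses 180°.
Leg 2: +117.116° → +54.720°, shortest Δλ = -62.396° (west) — does not cross 180°.
Leg 3: +54.720° → -147.675°, shortest Δλ = 157.605° (east) — crosses 180°.
Leg 4: -147.675° → +82.273°, shortest Δλ = -130.052° (west) — crosses 180°.
Total crossings: 3.

3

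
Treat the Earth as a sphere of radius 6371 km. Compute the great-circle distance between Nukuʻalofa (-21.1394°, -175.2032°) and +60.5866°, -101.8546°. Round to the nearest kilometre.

Δλ = -101.8546 − -175.2032 = 73.3486°.
Δφ = 60.5866 − -21.1394 = 81.7260°.
a = sin²(Δφ/2) + cos φ₁ · cos φ₂ · sin²(Δλ/2) = 0.591448.
c = 2·atan2(√a, √(1−a)) = 1.75473 rad → d = 6371·c ≈ 11179.37 km.

11179 km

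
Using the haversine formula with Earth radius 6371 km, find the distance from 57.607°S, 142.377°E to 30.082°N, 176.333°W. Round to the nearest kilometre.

Δλ = -176.333 − 142.377 = -318.710°; wrapped into (−180°, 180°]: 41.290°.
Δφ = 30.082 − -57.607 = 87.689°.
a = sin²(Δφ/2) + cos φ₁ · cos φ₂ · sin²(Δλ/2) = 0.537464.
c = 2·atan2(√a, √(1−a)) = 1.64580 rad → d = 6371·c ≈ 10485.36 km.

10485 km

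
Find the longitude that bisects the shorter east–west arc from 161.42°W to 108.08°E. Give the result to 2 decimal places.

153.33°E

Signed shortest Δλ from -161.42° to +108.08° is -90.50°.
Midpoint longitude = -161.42° + (-90.50°)/2 = -161.42° − 45.25° = -206.67°.
Normalise into (−180°, 180°]: +153.33°.
(The naïve average (-161.42 + +108.08)/2 = -26.67° is on the wrong side of the globe.)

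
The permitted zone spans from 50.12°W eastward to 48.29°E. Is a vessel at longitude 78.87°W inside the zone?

No

Band width going east from -50.12° to +48.29°: ((48.29 − -50.12) mod 360) = 98.41°.
Offset of -78.87° east of the west edge: ((-78.87 − -50.12) mod 360) = 331.25°.
331.25° > 98.41° ⇒ outside.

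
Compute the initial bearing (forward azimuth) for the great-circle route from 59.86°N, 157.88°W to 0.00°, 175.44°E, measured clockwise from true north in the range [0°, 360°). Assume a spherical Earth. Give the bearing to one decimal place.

Δλ = 175.44 − -157.88 = 333.32°; wrapped into (−180°, 180°]: -26.68°.
θ = atan2( sin Δλ · cos φ₂ , cos φ₁ · sin φ₂ − sin φ₁ · cos φ₂ · cos Δλ )
  = atan2(-0.44901, -0.77272) = -149.840° → normalised to [0°, 360°): 210.160°.

210.2°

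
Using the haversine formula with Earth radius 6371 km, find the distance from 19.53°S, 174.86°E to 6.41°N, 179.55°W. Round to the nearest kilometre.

Δλ = -179.55 − 174.86 = -354.41°; wrapped into (−180°, 180°]: 5.59°.
Δφ = 6.41 − -19.53 = 25.94°.
a = sin²(Δφ/2) + cos φ₁ · cos φ₂ · sin²(Δλ/2) = 0.052601.
c = 2·atan2(√a, √(1−a)) = 0.46282 rad → d = 6371·c ≈ 2948.60 km.

2949 km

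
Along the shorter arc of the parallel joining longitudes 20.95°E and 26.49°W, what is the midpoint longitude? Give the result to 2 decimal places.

2.77°W

Signed shortest Δλ from +20.95° to -26.49° is -47.44°.
Midpoint longitude = +20.95° + (-47.44°)/2 = +20.95° − 23.72° = -2.77°.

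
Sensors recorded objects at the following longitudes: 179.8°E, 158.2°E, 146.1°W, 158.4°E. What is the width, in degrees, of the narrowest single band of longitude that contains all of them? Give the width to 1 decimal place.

55.7°

Sort the longitudes: -146.1°, +158.2°, +158.4°, +179.8°.
Eastward gaps between consecutive values (wrapping around): 304.3°, 0.2°, 21.4°, 34.1°.
Largest gap = 304.3° ⇒ minimal covering band is its complement: 360° − 304.3° = 55.7°.
Band runs from +158.2° eastward to -146.1°, crossing the antimeridian.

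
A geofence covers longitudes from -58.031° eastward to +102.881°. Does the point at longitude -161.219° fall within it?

Band width going east from -58.031° to +102.881°: ((102.881 − -58.031) mod 360) = 160.912°.
Offset of -161.219° east of the west edge: ((-161.219 − -58.031) mod 360) = 256.812°.
256.812° > 160.912° ⇒ outside.

No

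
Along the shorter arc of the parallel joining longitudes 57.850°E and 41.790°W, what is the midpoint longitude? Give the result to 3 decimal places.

8.030°E

Signed shortest Δλ from +57.850° to -41.790° is -99.640°.
Midpoint longitude = +57.850° + (-99.640°)/2 = +57.850° − 49.820° = +8.030°.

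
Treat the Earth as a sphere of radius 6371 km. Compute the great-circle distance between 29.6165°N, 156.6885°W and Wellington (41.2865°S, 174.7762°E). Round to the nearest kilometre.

8412 km

Δλ = 174.7762 − -156.6885 = 331.4647°; wrapped into (−180°, 180°]: -28.5353°.
Δφ = -41.2865 − 29.6165 = -70.9030°.
a = sin²(Δφ/2) + cos φ₁ · cos φ₂ · sin²(Δλ/2) = 0.376093.
c = 2·atan2(√a, √(1−a)) = 1.32037 rad → d = 6371·c ≈ 8412.10 km.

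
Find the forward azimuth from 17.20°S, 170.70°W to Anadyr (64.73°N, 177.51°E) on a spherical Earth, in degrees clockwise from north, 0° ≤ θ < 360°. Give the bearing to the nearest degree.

Δλ = 177.51 − -170.70 = 348.21°; wrapped into (−180°, 180°]: -11.79°.
θ = atan2( sin Δλ · cos φ₂ , cos φ₁ · sin φ₂ − sin φ₁ · cos φ₂ · cos Δλ )
  = atan2(-0.08722, 0.98743) = -5.048° → normalised to [0°, 360°): 354.952°.

355°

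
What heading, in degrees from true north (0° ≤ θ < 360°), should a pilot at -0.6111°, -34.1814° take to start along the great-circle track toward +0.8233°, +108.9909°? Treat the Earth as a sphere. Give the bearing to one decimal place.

Δλ = 108.9909 − -34.1814 = 143.1723°.
θ = atan2( sin Δλ · cos φ₂ , cos φ₁ · sin φ₂ − sin φ₁ · cos φ₂ · cos Δλ )
  = atan2(0.59935, 0.00583) = 89.443° → normalised to [0°, 360°): 89.443°.

89.4°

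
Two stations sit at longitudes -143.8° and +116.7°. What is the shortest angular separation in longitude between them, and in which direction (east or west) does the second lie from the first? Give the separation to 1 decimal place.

Raw difference: 116.7 − -143.8 = 260.5°.
Normalise into (−180°, 180°]: 260.5° − 360° = -99.5°.
Negative ⇒ the second point lies to the west; separation 99.5°.

99.5° west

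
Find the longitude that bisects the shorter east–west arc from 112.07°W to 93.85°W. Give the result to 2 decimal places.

102.96°W

Signed shortest Δλ from -112.07° to -93.85° is +18.22°.
Midpoint longitude = -112.07° + (+18.22°)/2 = -112.07° + 9.11° = -102.96°.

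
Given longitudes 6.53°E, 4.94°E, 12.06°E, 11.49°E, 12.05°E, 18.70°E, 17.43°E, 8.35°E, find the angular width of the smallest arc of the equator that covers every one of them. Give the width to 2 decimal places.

Sort the longitudes: +4.94°, +6.53°, +8.35°, +11.49°, +12.05°, +12.06°, +17.43°, +18.70°.
Eastward gaps between consecutive values (wrapping around): 1.59°, 1.82°, 3.14°, 0.56°, 0.01°, 5.37°, 1.27°, 346.24°.
Largest gap = 346.24° ⇒ minimal covering band is its complement: 360° − 346.24° = 13.76°.
Band runs from +4.94° eastward to +18.70°.

13.76°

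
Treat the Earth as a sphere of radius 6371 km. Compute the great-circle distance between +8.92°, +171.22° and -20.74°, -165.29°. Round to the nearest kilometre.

Δλ = -165.29 − 171.22 = -336.51°; wrapped into (−180°, 180°]: 23.49°.
Δφ = -20.74 − 8.92 = -29.66°.
a = sin²(Δφ/2) + cos φ₁ · cos φ₂ · sin²(Δλ/2) = 0.103793.
c = 2·atan2(√a, √(1−a)) = 0.65604 rad → d = 6371·c ≈ 4179.63 km.

4180 km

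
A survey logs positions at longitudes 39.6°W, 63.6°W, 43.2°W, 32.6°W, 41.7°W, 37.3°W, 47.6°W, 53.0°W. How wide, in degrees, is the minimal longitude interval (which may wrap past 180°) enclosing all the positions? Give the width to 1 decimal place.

31.0°

Sort the longitudes: -63.6°, -53.0°, -47.6°, -43.2°, -41.7°, -39.6°, -37.3°, -32.6°.
Eastward gaps between consecutive values (wrapping around): 10.6°, 5.4°, 4.4°, 1.5°, 2.1°, 2.3°, 4.7°, 329.0°.
Largest gap = 329.0° ⇒ minimal covering band is its complement: 360° − 329.0° = 31.0°.
Band runs from -63.6° eastward to -32.6°.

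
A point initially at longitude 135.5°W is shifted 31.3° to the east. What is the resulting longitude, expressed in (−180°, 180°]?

104.2°W

Start at -135.5°; shift +31.3° → -104.2°.
-104.2° already lies in (−180°, 180°].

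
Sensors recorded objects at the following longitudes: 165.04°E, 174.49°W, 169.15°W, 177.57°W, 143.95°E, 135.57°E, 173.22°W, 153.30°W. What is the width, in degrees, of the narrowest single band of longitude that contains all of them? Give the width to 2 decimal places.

Sort the longitudes: -177.57°, -174.49°, -173.22°, -169.15°, -153.30°, +135.57°, +143.95°, +165.04°.
Eastward gaps between consecutive values (wrapping around): 3.08°, 1.27°, 4.07°, 15.85°, 288.87°, 8.38°, 21.09°, 17.39°.
Largest gap = 288.87° ⇒ minimal covering band is its complement: 360° − 288.87° = 71.13°.
Band runs from +135.57° eastward to -153.30°, crossing the antimeridian.

71.13°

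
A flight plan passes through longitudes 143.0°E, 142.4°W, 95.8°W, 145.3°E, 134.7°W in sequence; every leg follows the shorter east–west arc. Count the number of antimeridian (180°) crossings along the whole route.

Leg 1: +143.0° → -142.4°, shortest Δλ = 74.6° (east) — crosses 180°.
Leg 2: -142.4° → -95.8°, shortest Δλ = 46.6° (east) — does not cross 180°.
Leg 3: -95.8° → +145.3°, shortest Δλ = -118.9° (west) — crosses 180°.
Leg 4: +145.3° → -134.7°, shortest Δλ = 80.0° (east) — crosses 180°.
Total crossings: 3.

3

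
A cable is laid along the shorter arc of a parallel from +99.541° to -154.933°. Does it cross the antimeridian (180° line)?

Naïve |-154.933 − 99.541| = 254.474° > 180°, so the shorter arc goes the other way round — across 180°.
Signed shortest Δλ = ((-154.933 − 99.541 + 180) mod 360) − 180 = 105.526°.
Going east by 105.526° from +99.541° passes through 180° before reaching -154.933°.

Yes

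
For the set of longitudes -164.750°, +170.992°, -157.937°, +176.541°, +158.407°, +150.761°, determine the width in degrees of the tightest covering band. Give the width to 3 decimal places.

51.302°

Sort the longitudes: -164.750°, -157.937°, +150.761°, +158.407°, +170.992°, +176.541°.
Eastward gaps between consecutive values (wrapping around): 6.813°, 308.698°, 7.646°, 12.585°, 5.549°, 18.709°.
Largest gap = 308.698° ⇒ minimal covering band is its complement: 360° − 308.698° = 51.302°.
Band runs from +150.761° eastward to -157.937°, crossing the antimeridian.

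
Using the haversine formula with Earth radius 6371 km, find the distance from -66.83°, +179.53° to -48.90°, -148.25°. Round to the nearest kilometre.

2699 km

Δλ = -148.25 − 179.53 = -327.78°; wrapped into (−180°, 180°]: 32.22°.
Δφ = -48.90 − -66.83 = 17.93°.
a = sin²(Δφ/2) + cos φ₁ · cos φ₂ · sin²(Δλ/2) = 0.044199.
c = 2·atan2(√a, √(1−a)) = 0.42363 rad → d = 6371·c ≈ 2698.94 km.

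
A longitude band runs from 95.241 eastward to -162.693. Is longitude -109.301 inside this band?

No

Band width going east from +95.241° to -162.693°: ((-162.693 − 95.241) mod 360) = 102.066°.
Offset of -109.301° east of the west edge: ((-109.301 − 95.241) mod 360) = 155.458°.
155.458° > 102.066° ⇒ outside.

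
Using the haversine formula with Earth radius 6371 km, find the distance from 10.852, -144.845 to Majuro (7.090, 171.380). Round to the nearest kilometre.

4822 km

Δλ = 171.380 − -144.845 = 316.225°; wrapped into (−180°, 180°]: -43.775°.
Δφ = 7.090 − 10.852 = -3.762°.
a = sin²(Δφ/2) + cos φ₁ · cos φ₂ · sin²(Δλ/2) = 0.136517.
c = 2·atan2(√a, √(1−a)) = 0.75690 rad → d = 6371·c ≈ 4822.24 km.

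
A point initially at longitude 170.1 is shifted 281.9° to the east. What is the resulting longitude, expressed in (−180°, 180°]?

Start at +170.1°; shift +281.9° → +452.0°.
+452.0° lies outside (−180°, 180°]; subtract 360° → +92.0°.

+92.0°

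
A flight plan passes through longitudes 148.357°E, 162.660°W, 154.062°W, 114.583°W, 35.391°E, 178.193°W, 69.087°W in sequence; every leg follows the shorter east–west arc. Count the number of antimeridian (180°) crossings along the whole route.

Leg 1: +148.357° → -162.660°, shortest Δλ = 48.983° (east) — crosses 180°.
Leg 2: -162.660° → -154.062°, shortest Δλ = 8.598° (east) — does not cross 180°.
Leg 3: -154.062° → -114.583°, shortest Δλ = 39.479° (east) — does not cross 180°.
Leg 4: -114.583° → +35.391°, shortest Δλ = 149.974° (east) — does not cross 180°.
Leg 5: +35.391° → -178.193°, shortest Δλ = 146.416° (east) — crosses 180°.
Leg 6: -178.193° → -69.087°, shortest Δλ = 109.106° (east) — does not cross 180°.
Total crossings: 2.

2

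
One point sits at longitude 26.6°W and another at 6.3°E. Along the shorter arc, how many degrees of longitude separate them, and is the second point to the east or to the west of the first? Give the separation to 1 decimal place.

Raw difference: 6.3 − -26.6 = 32.9°.
Normalise into (−180°, 180°]: 32.9° stays 32.9°.
Positive ⇒ the second point lies to the east; separation 32.9°.

32.9° east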